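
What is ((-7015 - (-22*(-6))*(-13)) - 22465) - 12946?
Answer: -40710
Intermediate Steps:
((-7015 - (-22*(-6))*(-13)) - 22465) - 12946 = ((-7015 - 132*(-13)) - 22465) - 12946 = ((-7015 - 1*(-1716)) - 22465) - 12946 = ((-7015 + 1716) - 22465) - 12946 = (-5299 - 22465) - 12946 = -27764 - 12946 = -40710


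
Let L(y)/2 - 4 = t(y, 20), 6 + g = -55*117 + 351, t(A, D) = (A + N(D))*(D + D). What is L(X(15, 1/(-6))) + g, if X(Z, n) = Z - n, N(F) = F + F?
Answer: -5006/3 ≈ -1668.7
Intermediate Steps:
N(F) = 2*F
t(A, D) = 2*D*(A + 2*D) (t(A, D) = (A + 2*D)*(D + D) = (A + 2*D)*(2*D) = 2*D*(A + 2*D))
g = -6090 (g = -6 + (-55*117 + 351) = -6 + (-6435 + 351) = -6 - 6084 = -6090)
L(y) = 3208 + 80*y (L(y) = 8 + 2*(2*20*(y + 2*20)) = 8 + 2*(2*20*(y + 40)) = 8 + 2*(2*20*(40 + y)) = 8 + 2*(1600 + 40*y) = 8 + (3200 + 80*y) = 3208 + 80*y)
L(X(15, 1/(-6))) + g = (3208 + 80*(15 - 1/(-6))) - 6090 = (3208 + 80*(15 - 1*(-⅙))) - 6090 = (3208 + 80*(15 + ⅙)) - 6090 = (3208 + 80*(91/6)) - 6090 = (3208 + 3640/3) - 6090 = 13264/3 - 6090 = -5006/3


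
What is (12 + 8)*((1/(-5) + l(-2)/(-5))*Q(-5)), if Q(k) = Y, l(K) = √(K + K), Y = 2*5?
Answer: -40 - 80*I ≈ -40.0 - 80.0*I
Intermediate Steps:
Y = 10
l(K) = √2*√K (l(K) = √(2*K) = √2*√K)
Q(k) = 10
(12 + 8)*((1/(-5) + l(-2)/(-5))*Q(-5)) = (12 + 8)*((1/(-5) + (√2*√(-2))/(-5))*10) = 20*((1*(-⅕) + (√2*(I*√2))*(-⅕))*10) = 20*((-⅕ + (2*I)*(-⅕))*10) = 20*((-⅕ - 2*I/5)*10) = 20*(-2 - 4*I) = -40 - 80*I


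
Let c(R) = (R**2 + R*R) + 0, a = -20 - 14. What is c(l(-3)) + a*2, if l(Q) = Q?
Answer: -50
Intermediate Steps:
a = -34
c(R) = 2*R**2 (c(R) = (R**2 + R**2) + 0 = 2*R**2 + 0 = 2*R**2)
c(l(-3)) + a*2 = 2*(-3)**2 - 34*2 = 2*9 - 68 = 18 - 68 = -50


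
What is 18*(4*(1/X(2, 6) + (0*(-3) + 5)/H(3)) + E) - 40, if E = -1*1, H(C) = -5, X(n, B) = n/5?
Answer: 50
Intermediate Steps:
X(n, B) = n/5 (X(n, B) = n*(1/5) = n/5)
E = -1
18*(4*(1/X(2, 6) + (0*(-3) + 5)/H(3)) + E) - 40 = 18*(4*(1/((1/5)*2) + (0*(-3) + 5)/(-5)) - 1) - 40 = 18*(4*(1/(2/5) + (0 + 5)*(-1/5)) - 1) - 40 = 18*(4*(1*(5/2) + 5*(-1/5)) - 1) - 40 = 18*(4*(5/2 - 1) - 1) - 40 = 18*(4*(3/2) - 1) - 40 = 18*(6 - 1) - 40 = 18*5 - 40 = 90 - 40 = 50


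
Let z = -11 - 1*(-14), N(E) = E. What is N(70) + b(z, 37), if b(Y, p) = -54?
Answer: 16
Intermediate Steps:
z = 3 (z = -11 + 14 = 3)
N(70) + b(z, 37) = 70 - 54 = 16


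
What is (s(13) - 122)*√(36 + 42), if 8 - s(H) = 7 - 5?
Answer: -116*√78 ≈ -1024.5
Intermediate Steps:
s(H) = 6 (s(H) = 8 - (7 - 5) = 8 - 1*2 = 8 - 2 = 6)
(s(13) - 122)*√(36 + 42) = (6 - 122)*√(36 + 42) = -116*√78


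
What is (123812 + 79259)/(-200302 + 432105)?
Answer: 18461/21073 ≈ 0.87605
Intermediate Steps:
(123812 + 79259)/(-200302 + 432105) = 203071/231803 = 203071*(1/231803) = 18461/21073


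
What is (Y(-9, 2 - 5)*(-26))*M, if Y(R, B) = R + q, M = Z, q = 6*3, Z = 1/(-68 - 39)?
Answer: 234/107 ≈ 2.1869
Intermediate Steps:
Z = -1/107 (Z = 1/(-107) = -1/107 ≈ -0.0093458)
q = 18
M = -1/107 ≈ -0.0093458
Y(R, B) = 18 + R (Y(R, B) = R + 18 = 18 + R)
(Y(-9, 2 - 5)*(-26))*M = ((18 - 9)*(-26))*(-1/107) = (9*(-26))*(-1/107) = -234*(-1/107) = 234/107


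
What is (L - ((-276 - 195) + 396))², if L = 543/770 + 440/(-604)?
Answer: 75995555956849/13518712900 ≈ 5621.5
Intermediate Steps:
L = -2707/116270 (L = 543*(1/770) + 440*(-1/604) = 543/770 - 110/151 = -2707/116270 ≈ -0.023282)
(L - ((-276 - 195) + 396))² = (-2707/116270 - ((-276 - 195) + 396))² = (-2707/116270 - (-471 + 396))² = (-2707/116270 - 1*(-75))² = (-2707/116270 + 75)² = (8717543/116270)² = 75995555956849/13518712900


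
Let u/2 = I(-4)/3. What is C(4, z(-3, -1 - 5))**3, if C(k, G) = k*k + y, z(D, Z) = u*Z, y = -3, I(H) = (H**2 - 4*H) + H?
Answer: 2197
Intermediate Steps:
I(H) = H**2 - 3*H
u = 56/3 (u = 2*(-4*(-3 - 4)/3) = 2*(-4*(-7)*(1/3)) = 2*(28*(1/3)) = 2*(28/3) = 56/3 ≈ 18.667)
z(D, Z) = 56*Z/3
C(k, G) = -3 + k**2 (C(k, G) = k*k - 3 = k**2 - 3 = -3 + k**2)
C(4, z(-3, -1 - 5))**3 = (-3 + 4**2)**3 = (-3 + 16)**3 = 13**3 = 2197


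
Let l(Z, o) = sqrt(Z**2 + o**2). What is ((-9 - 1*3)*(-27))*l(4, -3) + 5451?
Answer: 7071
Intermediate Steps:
((-9 - 1*3)*(-27))*l(4, -3) + 5451 = ((-9 - 1*3)*(-27))*sqrt(4**2 + (-3)**2) + 5451 = ((-9 - 3)*(-27))*sqrt(16 + 9) + 5451 = (-12*(-27))*sqrt(25) + 5451 = 324*5 + 5451 = 1620 + 5451 = 7071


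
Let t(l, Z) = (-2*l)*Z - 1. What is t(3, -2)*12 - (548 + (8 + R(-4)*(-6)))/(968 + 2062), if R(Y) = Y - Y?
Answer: 199702/1515 ≈ 131.82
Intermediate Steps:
t(l, Z) = -1 - 2*Z*l (t(l, Z) = -2*Z*l - 1 = -1 - 2*Z*l)
R(Y) = 0
t(3, -2)*12 - (548 + (8 + R(-4)*(-6)))/(968 + 2062) = (-1 - 2*(-2)*3)*12 - (548 + (8 + 0*(-6)))/(968 + 2062) = (-1 + 12)*12 - (548 + (8 + 0))/3030 = 11*12 - (548 + 8)/3030 = 132 - 556/3030 = 132 - 1*278/1515 = 132 - 278/1515 = 199702/1515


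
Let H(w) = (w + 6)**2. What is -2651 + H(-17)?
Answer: -2530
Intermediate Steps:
H(w) = (6 + w)**2
-2651 + H(-17) = -2651 + (6 - 17)**2 = -2651 + (-11)**2 = -2651 + 121 = -2530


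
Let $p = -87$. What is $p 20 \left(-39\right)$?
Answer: $67860$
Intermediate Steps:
$p 20 \left(-39\right) = \left(-87\right) 20 \left(-39\right) = \left(-1740\right) \left(-39\right) = 67860$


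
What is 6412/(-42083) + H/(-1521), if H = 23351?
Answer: -992432785/64008243 ≈ -15.505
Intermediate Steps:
6412/(-42083) + H/(-1521) = 6412/(-42083) + 23351/(-1521) = 6412*(-1/42083) + 23351*(-1/1521) = -6412/42083 - 23351/1521 = -992432785/64008243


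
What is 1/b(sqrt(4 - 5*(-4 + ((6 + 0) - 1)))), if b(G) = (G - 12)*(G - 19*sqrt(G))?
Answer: 1/(-1 - 19*I**(3/2) - 12*I + 228*sqrt(I)) ≈ 0.0035736 - 0.0027943*I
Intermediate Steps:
b(G) = (-12 + G)*(G - 19*sqrt(G))
1/b(sqrt(4 - 5*(-4 + ((6 + 0) - 1)))) = 1/((sqrt(4 - 5*(-4 + ((6 + 0) - 1))))**2 - 19*(4 - 5*(-4 + ((6 + 0) - 1)))**(3/4) - 12*sqrt(4 - 5*(-4 + ((6 + 0) - 1))) + 228*sqrt(sqrt(4 - 5*(-4 + ((6 + 0) - 1))))) = 1/((sqrt(4 - 5*(-4 + (6 - 1))))**2 - 19*(4 - 5*(-4 + (6 - 1)))**(3/4) - 12*sqrt(4 - 5*(-4 + (6 - 1))) + 228*sqrt(sqrt(4 - 5*(-4 + (6 - 1))))) = 1/((sqrt(4 - 5*(-4 + 5)))**2 - 19*(4 - 5*(-4 + 5))**(3/4) - 12*sqrt(4 - 5*(-4 + 5)) + 228*sqrt(sqrt(4 - 5*(-4 + 5)))) = 1/((sqrt(4 - 5*1))**2 - 19*(4 - 5*1)**(3/4) - 12*sqrt(4 - 5*1) + 228*sqrt(sqrt(4 - 5*1))) = 1/((sqrt(4 - 5))**2 - 19*(4 - 5)**(3/4) - 12*sqrt(4 - 5) + 228*sqrt(sqrt(4 - 5))) = 1/((sqrt(-1))**2 - 19*(-1)**(3/4) - 12*I + 228*sqrt(sqrt(-1))) = 1/(I**2 - 19*I**(3/2) - 12*I + 228*sqrt(I)) = 1/(-1 - 19*I**(3/2) - 12*I + 228*sqrt(I))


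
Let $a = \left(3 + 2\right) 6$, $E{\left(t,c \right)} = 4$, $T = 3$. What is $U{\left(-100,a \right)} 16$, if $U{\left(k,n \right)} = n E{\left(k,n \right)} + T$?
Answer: $1968$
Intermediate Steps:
$a = 30$ ($a = 5 \cdot 6 = 30$)
$U{\left(k,n \right)} = 3 + 4 n$ ($U{\left(k,n \right)} = n 4 + 3 = 4 n + 3 = 3 + 4 n$)
$U{\left(-100,a \right)} 16 = \left(3 + 4 \cdot 30\right) 16 = \left(3 + 120\right) 16 = 123 \cdot 16 = 1968$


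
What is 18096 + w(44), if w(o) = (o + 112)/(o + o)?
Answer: 398151/22 ≈ 18098.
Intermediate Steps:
w(o) = (112 + o)/(2*o) (w(o) = (112 + o)/((2*o)) = (112 + o)*(1/(2*o)) = (112 + o)/(2*o))
18096 + w(44) = 18096 + (½)*(112 + 44)/44 = 18096 + (½)*(1/44)*156 = 18096 + 39/22 = 398151/22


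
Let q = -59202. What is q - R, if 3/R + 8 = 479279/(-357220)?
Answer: -3727515306/62963 ≈ -59202.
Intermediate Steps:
R = -20220/62963 (R = 3/(-8 + 479279/(-357220)) = 3/(-8 + 479279*(-1/357220)) = 3/(-8 - 9043/6740) = 3/(-62963/6740) = 3*(-6740/62963) = -20220/62963 ≈ -0.32114)
q - R = -59202 - 1*(-20220/62963) = -59202 + 20220/62963 = -3727515306/62963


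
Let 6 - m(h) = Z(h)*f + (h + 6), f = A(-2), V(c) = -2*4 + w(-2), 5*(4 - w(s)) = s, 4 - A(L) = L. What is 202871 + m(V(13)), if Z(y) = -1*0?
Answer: 1014373/5 ≈ 2.0287e+5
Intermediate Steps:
A(L) = 4 - L
w(s) = 4 - s/5
V(c) = -18/5 (V(c) = -2*4 + (4 - ⅕*(-2)) = -8 + (4 + ⅖) = -8 + 22/5 = -18/5)
f = 6 (f = 4 - 1*(-2) = 4 + 2 = 6)
Z(y) = 0
m(h) = -h (m(h) = 6 - (0*6 + (h + 6)) = 6 - (0 + (6 + h)) = 6 - (6 + h) = 6 + (-6 - h) = -h)
202871 + m(V(13)) = 202871 - 1*(-18/5) = 202871 + 18/5 = 1014373/5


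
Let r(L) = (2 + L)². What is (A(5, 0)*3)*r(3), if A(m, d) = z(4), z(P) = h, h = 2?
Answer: 150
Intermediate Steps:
z(P) = 2
A(m, d) = 2
(A(5, 0)*3)*r(3) = (2*3)*(2 + 3)² = 6*5² = 6*25 = 150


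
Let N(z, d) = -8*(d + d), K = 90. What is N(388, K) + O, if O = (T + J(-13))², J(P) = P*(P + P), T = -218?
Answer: 12960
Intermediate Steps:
J(P) = 2*P² (J(P) = P*(2*P) = 2*P²)
N(z, d) = -16*d
O = 14400 (O = (-218 + 2*(-13)²)² = (-218 + 2*169)² = (-218 + 338)² = 120² = 14400)
N(388, K) + O = -16*90 + 14400 = -1440 + 14400 = 12960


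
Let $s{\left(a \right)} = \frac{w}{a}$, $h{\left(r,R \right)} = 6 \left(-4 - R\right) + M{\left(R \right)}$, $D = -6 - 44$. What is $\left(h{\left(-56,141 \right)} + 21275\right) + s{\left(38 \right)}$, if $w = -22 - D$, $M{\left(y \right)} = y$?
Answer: $\frac{390388}{19} \approx 20547.0$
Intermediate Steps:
$D = -50$ ($D = -6 - 44 = -50$)
$h{\left(r,R \right)} = -24 - 5 R$ ($h{\left(r,R \right)} = 6 \left(-4 - R\right) + R = \left(-24 - 6 R\right) + R = -24 - 5 R$)
$w = 28$ ($w = -22 - -50 = -22 + 50 = 28$)
$s{\left(a \right)} = \frac{28}{a}$
$\left(h{\left(-56,141 \right)} + 21275\right) + s{\left(38 \right)} = \left(\left(-24 - 705\right) + 21275\right) + \frac{28}{38} = \left(\left(-24 - 705\right) + 21275\right) + 28 \cdot \frac{1}{38} = \left(-729 + 21275\right) + \frac{14}{19} = 20546 + \frac{14}{19} = \frac{390388}{19}$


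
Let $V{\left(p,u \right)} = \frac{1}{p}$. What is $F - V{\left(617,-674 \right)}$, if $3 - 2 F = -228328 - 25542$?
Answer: $\frac{156639639}{1234} \approx 1.2694 \cdot 10^{5}$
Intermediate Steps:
$F = \frac{253873}{2}$ ($F = \frac{3}{2} - \frac{-228328 - 25542}{2} = \frac{3}{2} - -126935 = \frac{3}{2} + 126935 = \frac{253873}{2} \approx 1.2694 \cdot 10^{5}$)
$F - V{\left(617,-674 \right)} = \frac{253873}{2} - \frac{1}{617} = \frac{156639639}{1234}$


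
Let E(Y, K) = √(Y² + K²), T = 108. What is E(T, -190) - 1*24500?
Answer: -24500 + 2*√11941 ≈ -24281.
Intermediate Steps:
E(Y, K) = √(K² + Y²)
E(T, -190) - 1*24500 = √((-190)² + 108²) - 1*24500 = √(36100 + 11664) - 24500 = √47764 - 24500 = 2*√11941 - 24500 = -24500 + 2*√11941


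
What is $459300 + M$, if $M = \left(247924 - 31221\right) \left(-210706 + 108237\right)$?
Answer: $-22204880407$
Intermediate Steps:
$M = -22205339707$ ($M = 216703 \left(-102469\right) = -22205339707$)
$459300 + M = 459300 - 22205339707 = -22204880407$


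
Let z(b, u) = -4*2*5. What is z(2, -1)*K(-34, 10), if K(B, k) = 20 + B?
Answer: 560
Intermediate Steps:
z(b, u) = -40 (z(b, u) = -8*5 = -40)
z(2, -1)*K(-34, 10) = -40*(20 - 34) = -40*(-14) = 560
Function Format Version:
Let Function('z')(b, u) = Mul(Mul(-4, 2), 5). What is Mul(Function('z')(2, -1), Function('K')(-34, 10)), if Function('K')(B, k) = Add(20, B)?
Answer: 560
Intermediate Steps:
Function('z')(b, u) = -40 (Function('z')(b, u) = Mul(-8, 5) = -40)
Mul(Function('z')(2, -1), Function('K')(-34, 10)) = Mul(-40, Add(20, -34)) = Mul(-40, -14) = 560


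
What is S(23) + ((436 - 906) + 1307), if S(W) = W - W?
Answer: 837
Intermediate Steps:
S(W) = 0
S(23) + ((436 - 906) + 1307) = 0 + ((436 - 906) + 1307) = 0 + (-470 + 1307) = 0 + 837 = 837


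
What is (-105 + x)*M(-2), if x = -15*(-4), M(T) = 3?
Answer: -135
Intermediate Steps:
x = 60
(-105 + x)*M(-2) = (-105 + 60)*3 = -45*3 = -135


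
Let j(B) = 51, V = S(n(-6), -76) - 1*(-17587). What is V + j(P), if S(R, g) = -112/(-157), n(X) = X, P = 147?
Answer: 2769278/157 ≈ 17639.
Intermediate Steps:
S(R, g) = 112/157 (S(R, g) = -112*(-1/157) = 112/157)
V = 2761271/157 (V = 112/157 - 1*(-17587) = 112/157 + 17587 = 2761271/157 ≈ 17588.)
V + j(P) = 2761271/157 + 51 = 2769278/157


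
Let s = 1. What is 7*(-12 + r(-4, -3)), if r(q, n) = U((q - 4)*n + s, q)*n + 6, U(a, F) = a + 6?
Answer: -693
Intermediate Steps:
U(a, F) = 6 + a
r(q, n) = 6 + n*(7 + n*(-4 + q)) (r(q, n) = (6 + ((q - 4)*n + 1))*n + 6 = (6 + ((-4 + q)*n + 1))*n + 6 = (6 + (n*(-4 + q) + 1))*n + 6 = (6 + (1 + n*(-4 + q)))*n + 6 = (7 + n*(-4 + q))*n + 6 = n*(7 + n*(-4 + q)) + 6 = 6 + n*(7 + n*(-4 + q)))
7*(-12 + r(-4, -3)) = 7*(-12 + (6 - 3*(7 - 4*(-3) - 3*(-4)))) = 7*(-12 + (6 - 3*(7 + 12 + 12))) = 7*(-12 + (6 - 3*31)) = 7*(-12 + (6 - 93)) = 7*(-12 - 87) = 7*(-99) = -693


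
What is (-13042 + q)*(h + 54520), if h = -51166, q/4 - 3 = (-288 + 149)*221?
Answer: -455828724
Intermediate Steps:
q = -122864 (q = 12 + 4*((-288 + 149)*221) = 12 + 4*(-139*221) = 12 + 4*(-30719) = 12 - 122876 = -122864)
(-13042 + q)*(h + 54520) = (-13042 - 122864)*(-51166 + 54520) = -135906*3354 = -455828724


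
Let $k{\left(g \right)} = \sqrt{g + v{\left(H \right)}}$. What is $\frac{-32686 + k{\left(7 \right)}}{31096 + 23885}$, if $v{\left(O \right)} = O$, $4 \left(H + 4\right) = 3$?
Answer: $- \frac{32686}{54981} + \frac{\sqrt{15}}{109962} \approx -0.59446$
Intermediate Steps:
$H = - \frac{13}{4}$ ($H = -4 + \frac{1}{4} \cdot 3 = -4 + \frac{3}{4} = - \frac{13}{4} \approx -3.25$)
$k{\left(g \right)} = \sqrt{- \frac{13}{4} + g}$ ($k{\left(g \right)} = \sqrt{g - \frac{13}{4}} = \sqrt{- \frac{13}{4} + g}$)
$\frac{-32686 + k{\left(7 \right)}}{31096 + 23885} = \frac{-32686 + \frac{\sqrt{-13 + 4 \cdot 7}}{2}}{31096 + 23885} = \frac{-32686 + \frac{\sqrt{-13 + 28}}{2}}{54981} = \left(-32686 + \frac{\sqrt{15}}{2}\right) \frac{1}{54981} = - \frac{32686}{54981} + \frac{\sqrt{15}}{109962}$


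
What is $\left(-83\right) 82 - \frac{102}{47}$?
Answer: $- \frac{319984}{47} \approx -6808.2$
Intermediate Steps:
$\left(-83\right) 82 - \frac{102}{47} = -6806 - \frac{102}{47} = - \frac{319984}{47}$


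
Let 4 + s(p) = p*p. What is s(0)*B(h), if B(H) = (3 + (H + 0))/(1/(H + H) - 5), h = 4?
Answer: 224/39 ≈ 5.7436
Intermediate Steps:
s(p) = -4 + p**2 (s(p) = -4 + p*p = -4 + p**2)
B(H) = (3 + H)/(-5 + 1/(2*H)) (B(H) = (3 + H)/(1/(2*H) - 5) = (3 + H)/(-5 + 1/(2*H)))
s(0)*B(h) = (-4 + 0**2)*(-2*4*(3 + 4)/(-1 + 10*4)) = (-4 + 0)*(-2*4*7/(-1 + 40)) = -(-8)*4*7/39 = -4*(-56/39) = 224/39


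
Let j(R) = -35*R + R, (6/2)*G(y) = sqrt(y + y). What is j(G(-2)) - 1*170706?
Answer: -170706 - 68*I/3 ≈ -1.7071e+5 - 22.667*I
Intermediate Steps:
G(y) = sqrt(2)*sqrt(y)/3 (G(y) = sqrt(y + y)/3 = sqrt(2*y)/3 = (sqrt(2)*sqrt(y))/3 = sqrt(2)*sqrt(y)/3)
j(R) = -34*R
j(G(-2)) - 1*170706 = -34*sqrt(2)*sqrt(-2)/3 - 1*170706 = -34*sqrt(2)*I*sqrt(2)/3 - 170706 = -68*I/3 - 170706 = -170706 - 68*I/3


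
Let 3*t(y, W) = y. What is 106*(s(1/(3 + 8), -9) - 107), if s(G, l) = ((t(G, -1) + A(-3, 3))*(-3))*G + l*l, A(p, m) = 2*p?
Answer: -312594/121 ≈ -2583.4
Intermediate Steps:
t(y, W) = y/3
s(G, l) = l² + G*(18 - G) (s(G, l) = ((G/3 + 2*(-3))*(-3))*G + l*l = ((G/3 - 6)*(-3))*G + l² = ((-6 + G/3)*(-3))*G + l² = (18 - G)*G + l² = G*(18 - G) + l² = l² + G*(18 - G))
106*(s(1/(3 + 8), -9) - 107) = 106*(((-9)² - (1/(3 + 8))² + 18/(3 + 8)) - 107) = 106*((81 - (1/11)² + 18/11) - 107) = 106*((81 - (1/11)² + 18*(1/11)) - 107) = 106*((81 - 1*1/121 + 18/11) - 107) = 106*((81 - 1/121 + 18/11) - 107) = 106*(9998/121 - 107) = 106*(-2949/121) = -312594/121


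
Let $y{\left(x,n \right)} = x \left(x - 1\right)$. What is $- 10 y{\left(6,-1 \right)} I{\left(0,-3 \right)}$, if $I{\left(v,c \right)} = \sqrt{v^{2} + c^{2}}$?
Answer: $-900$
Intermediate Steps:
$y{\left(x,n \right)} = x \left(-1 + x\right)$
$I{\left(v,c \right)} = \sqrt{c^{2} + v^{2}}$
$- 10 y{\left(6,-1 \right)} I{\left(0,-3 \right)} = - 10 \cdot 6 \left(-1 + 6\right) \sqrt{\left(-3\right)^{2} + 0^{2}} = - 10 \cdot 6 \cdot 5 \sqrt{9 + 0} = \left(-10\right) 30 \sqrt{9} = \left(-300\right) 3 = -900$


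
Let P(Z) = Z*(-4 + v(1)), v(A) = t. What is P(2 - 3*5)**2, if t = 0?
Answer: 2704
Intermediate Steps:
v(A) = 0
P(Z) = -4*Z (P(Z) = Z*(-4 + 0) = Z*(-4) = -4*Z)
P(2 - 3*5)**2 = (-4*(2 - 3*5))**2 = (-4*(2 - 15))**2 = (-4*(-13))**2 = 52**2 = 2704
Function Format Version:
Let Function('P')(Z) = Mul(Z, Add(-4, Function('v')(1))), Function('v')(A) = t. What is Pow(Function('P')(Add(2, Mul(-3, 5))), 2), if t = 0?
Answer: 2704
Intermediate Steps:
Function('v')(A) = 0
Function('P')(Z) = Mul(-4, Z) (Function('P')(Z) = Mul(Z, Add(-4, 0)) = Mul(Z, -4) = Mul(-4, Z))
Pow(Function('P')(Add(2, Mul(-3, 5))), 2) = Pow(Mul(-4, Add(2, Mul(-3, 5))), 2) = Pow(Mul(-4, Add(2, -15)), 2) = Pow(Mul(-4, -13), 2) = Pow(52, 2) = 2704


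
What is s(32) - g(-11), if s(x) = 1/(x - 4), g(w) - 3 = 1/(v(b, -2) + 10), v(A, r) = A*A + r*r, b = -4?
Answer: -1259/420 ≈ -2.9976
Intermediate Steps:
v(A, r) = A**2 + r**2
g(w) = 91/30 (g(w) = 3 + 1/(((-4)**2 + (-2)**2) + 10) = 3 + 1/((16 + 4) + 10) = 3 + 1/(20 + 10) = 3 + 1/30 = 91/30)
s(x) = 1/(-4 + x)
s(32) - g(-11) = 1/(-4 + 32) - 1*91/30 = 1/28 - 91/30 = -1259/420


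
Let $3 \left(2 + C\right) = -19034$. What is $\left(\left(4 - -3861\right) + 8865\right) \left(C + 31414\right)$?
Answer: $\frac{957321460}{3} \approx 3.1911 \cdot 10^{8}$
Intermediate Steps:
$C = - \frac{19040}{3}$ ($C = -2 + \frac{1}{3} \left(-19034\right) = -2 - \frac{19034}{3} = - \frac{19040}{3} \approx -6346.7$)
$\left(\left(4 - -3861\right) + 8865\right) \left(C + 31414\right) = \left(\left(4 - -3861\right) + 8865\right) \left(- \frac{19040}{3} + 31414\right) = \left(\left(4 + 3861\right) + 8865\right) \frac{75202}{3} = \left(3865 + 8865\right) \frac{75202}{3} = 12730 \cdot \frac{75202}{3} = \frac{957321460}{3}$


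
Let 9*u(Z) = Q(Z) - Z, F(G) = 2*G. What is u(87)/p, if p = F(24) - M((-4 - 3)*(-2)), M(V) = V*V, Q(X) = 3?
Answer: 7/111 ≈ 0.063063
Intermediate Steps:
M(V) = V²
p = -148 (p = 2*24 - ((-4 - 3)*(-2))² = 48 - (-7*(-2))² = 48 - 1*14² = 48 - 1*196 = 48 - 196 = -148)
u(Z) = ⅓ - Z/9 (u(Z) = (3 - Z)/9 = ⅓ - Z/9)
u(87)/p = (⅓ - ⅑*87)/(-148) = (⅓ - 29/3)*(-1/148) = -28/3*(-1/148) = 7/111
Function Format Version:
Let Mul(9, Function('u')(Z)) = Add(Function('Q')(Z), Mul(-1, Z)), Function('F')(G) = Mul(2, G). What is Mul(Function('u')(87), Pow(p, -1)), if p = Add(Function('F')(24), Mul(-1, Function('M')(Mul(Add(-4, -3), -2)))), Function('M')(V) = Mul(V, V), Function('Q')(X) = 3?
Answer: Rational(7, 111) ≈ 0.063063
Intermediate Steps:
Function('M')(V) = Pow(V, 2)
p = -148 (p = Add(Mul(2, 24), Mul(-1, Pow(Mul(Add(-4, -3), -2), 2))) = Add(48, Mul(-1, Pow(Mul(-7, -2), 2))) = Add(48, Mul(-1, Pow(14, 2))) = Add(48, Mul(-1, 196)) = Add(48, -196) = -148)
Function('u')(Z) = Add(Rational(1, 3), Mul(Rational(-1, 9), Z)) (Function('u')(Z) = Mul(Rational(1, 9), Add(3, Mul(-1, Z))) = Add(Rational(1, 3), Mul(Rational(-1, 9), Z)))
Mul(Function('u')(87), Pow(p, -1)) = Mul(Add(Rational(1, 3), Mul(Rational(-1, 9), 87)), Pow(-148, -1)) = Mul(Add(Rational(1, 3), Rational(-29, 3)), Rational(-1, 148)) = Mul(Rational(-28, 3), Rational(-1, 148)) = Rational(7, 111)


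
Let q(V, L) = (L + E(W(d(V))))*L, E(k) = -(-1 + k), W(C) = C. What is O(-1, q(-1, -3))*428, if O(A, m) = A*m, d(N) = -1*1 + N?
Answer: 0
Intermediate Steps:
d(N) = -1 + N
E(k) = 1 - k
q(V, L) = L*(2 + L - V) (q(V, L) = (L + (1 - (-1 + V)))*L = (L + (1 + (1 - V)))*L = (L + (2 - V))*L = (2 + L - V)*L = L*(2 + L - V))
O(-1, q(-1, -3))*428 = -(-3)*(2 - 3 - 1*(-1))*428 = -(-3)*(2 - 3 + 1)*428 = -(-3)*0*428 = -1*0*428 = 0*428 = 0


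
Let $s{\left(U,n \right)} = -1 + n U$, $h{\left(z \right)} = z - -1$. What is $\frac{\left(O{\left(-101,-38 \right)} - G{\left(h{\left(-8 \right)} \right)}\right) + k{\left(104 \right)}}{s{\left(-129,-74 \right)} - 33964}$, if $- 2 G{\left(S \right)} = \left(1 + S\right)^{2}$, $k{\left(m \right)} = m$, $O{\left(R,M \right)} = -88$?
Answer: $- \frac{34}{24419} \approx -0.0013924$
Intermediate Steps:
$h{\left(z \right)} = 1 + z$ ($h{\left(z \right)} = z + 1 = 1 + z$)
$s{\left(U,n \right)} = -1 + U n$
$G{\left(S \right)} = - \frac{\left(1 + S\right)^{2}}{2}$
$\frac{\left(O{\left(-101,-38 \right)} - G{\left(h{\left(-8 \right)} \right)}\right) + k{\left(104 \right)}}{s{\left(-129,-74 \right)} - 33964} = \frac{\left(-88 - - \frac{\left(1 + \left(1 - 8\right)\right)^{2}}{2}\right) + 104}{\left(-1 - -9546\right) - 33964} = \frac{\left(-88 - - \frac{\left(1 - 7\right)^{2}}{2}\right) + 104}{\left(-1 + 9546\right) - 33964} = \frac{\left(-88 - - \frac{\left(-6\right)^{2}}{2}\right) + 104}{9545 - 33964} = \frac{\left(-88 - \left(- \frac{1}{2}\right) 36\right) + 104}{-24419} = \left(\left(-88 - -18\right) + 104\right) \left(- \frac{1}{24419}\right) = \left(\left(-88 + 18\right) + 104\right) \left(- \frac{1}{24419}\right) = \left(-70 + 104\right) \left(- \frac{1}{24419}\right) = 34 \left(- \frac{1}{24419}\right) = - \frac{34}{24419}$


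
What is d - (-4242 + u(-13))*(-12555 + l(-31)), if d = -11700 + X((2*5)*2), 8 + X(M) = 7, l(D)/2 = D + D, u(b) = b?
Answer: -53960846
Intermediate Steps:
l(D) = 4*D (l(D) = 2*(D + D) = 2*(2*D) = 4*D)
X(M) = -1 (X(M) = -8 + 7 = -1)
d = -11701 (d = -11700 - 1 = -11701)
d - (-4242 + u(-13))*(-12555 + l(-31)) = -11701 - (-4242 - 13)*(-12555 + 4*(-31)) = -11701 - (-4255)*(-12555 - 124) = -11701 - (-4255)*(-12679) = -11701 - 1*53949145 = -11701 - 53949145 = -53960846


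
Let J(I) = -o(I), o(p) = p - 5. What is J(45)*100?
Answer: -4000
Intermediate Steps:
o(p) = -5 + p
J(I) = 5 - I (J(I) = -(-5 + I) = 5 - I)
J(45)*100 = (5 - 1*45)*100 = (5 - 45)*100 = -40*100 = -4000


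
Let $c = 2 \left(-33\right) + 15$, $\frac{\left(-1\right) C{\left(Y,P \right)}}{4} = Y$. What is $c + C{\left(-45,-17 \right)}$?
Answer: $129$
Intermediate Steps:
$C{\left(Y,P \right)} = - 4 Y$
$c = -51$ ($c = -66 + 15 = -51$)
$c + C{\left(-45,-17 \right)} = -51 - -180 = -51 + 180 = 129$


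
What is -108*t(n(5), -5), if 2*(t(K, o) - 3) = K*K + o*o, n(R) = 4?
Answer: -2538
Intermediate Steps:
t(K, o) = 3 + K**2/2 + o**2/2 (t(K, o) = 3 + (K*K + o*o)/2 = 3 + (K**2 + o**2)/2 = 3 + (K**2/2 + o**2/2) = 3 + K**2/2 + o**2/2)
-108*t(n(5), -5) = -108*(3 + (1/2)*4**2 + (1/2)*(-5)**2) = -108*(3 + (1/2)*16 + (1/2)*25) = -108*(3 + 8 + 25/2) = -108*47/2 = -2538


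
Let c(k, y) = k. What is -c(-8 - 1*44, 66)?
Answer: 52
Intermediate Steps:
-c(-8 - 1*44, 66) = -(-8 - 1*44) = -(-8 - 44) = -1*(-52) = 52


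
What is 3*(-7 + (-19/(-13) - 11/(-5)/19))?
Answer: -20091/1235 ≈ -16.268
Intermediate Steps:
3*(-7 + (-19/(-13) - 11/(-5)/19)) = 3*(-7 + (-19*(-1/13) - 11*(-1/5)*(1/19))) = 3*(-7 + (19/13 + (11/5)*(1/19))) = 3*(-7 + (19/13 + 11/95)) = 3*(-7 + 1948/1235) = 3*(-6697/1235) = -20091/1235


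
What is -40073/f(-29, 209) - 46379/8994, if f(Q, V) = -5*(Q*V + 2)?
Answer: -1765468367/272473230 ≈ -6.4794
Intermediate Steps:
f(Q, V) = -10 - 5*Q*V (f(Q, V) = -5*(2 + Q*V) = -10 - 5*Q*V)
-40073/f(-29, 209) - 46379/8994 = -40073/(-10 - 5*(-29)*209) - 46379/8994 = -40073/(-10 + 30305) - 46379*1/8994 = -40073/30295 - 46379/8994 = -1765468367/272473230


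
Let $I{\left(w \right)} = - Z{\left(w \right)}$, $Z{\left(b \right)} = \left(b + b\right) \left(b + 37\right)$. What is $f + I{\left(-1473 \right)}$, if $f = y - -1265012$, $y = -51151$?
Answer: $-3016595$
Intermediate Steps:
$f = 1213861$ ($f = -51151 - -1265012 = -51151 + 1265012 = 1213861$)
$Z{\left(b \right)} = 2 b \left(37 + b\right)$
$I{\left(w \right)} = - 2 w \left(37 + w\right)$
$f + I{\left(-1473 \right)} = 1213861 - - 2946 \left(37 - 1473\right) = 1213861 - \left(-2946\right) \left(-1436\right) = 1213861 - 4230456 = -3016595$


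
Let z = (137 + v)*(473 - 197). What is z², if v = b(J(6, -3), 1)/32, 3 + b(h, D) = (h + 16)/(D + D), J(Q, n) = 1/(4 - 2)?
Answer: 1467569913489/1024 ≈ 1.4332e+9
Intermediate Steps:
J(Q, n) = ½ (J(Q, n) = 1/2 = ½)
b(h, D) = -3 + (16 + h)/(2*D) (b(h, D) = -3 + (h + 16)/(D + D) = -3 + (16 + h)/((2*D)) = -3 + (16 + h)*(1/(2*D)) = -3 + (16 + h)/(2*D))
v = 21/128 (v = ((½)*(16 + ½ - 6*1)/1)/32 = ((½)*1*(16 + ½ - 6))*(1/32) = ((½)*1*(21/2))*(1/32) = (21/4)*(1/32) = 21/128 ≈ 0.16406)
z = 1211433/32 (z = (137 + 21/128)*(473 - 197) = (17557/128)*276 = 1211433/32 ≈ 37857.)
z² = (1211433/32)² = 1467569913489/1024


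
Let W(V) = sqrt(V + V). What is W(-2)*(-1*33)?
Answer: -66*I ≈ -66.0*I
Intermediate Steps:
W(V) = sqrt(2)*sqrt(V) (W(V) = sqrt(2*V) = sqrt(2)*sqrt(V))
W(-2)*(-1*33) = (sqrt(2)*sqrt(-2))*(-1*33) = (sqrt(2)*(I*sqrt(2)))*(-33) = (2*I)*(-33) = -66*I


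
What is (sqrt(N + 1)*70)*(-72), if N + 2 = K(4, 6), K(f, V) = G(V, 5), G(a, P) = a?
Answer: -5040*sqrt(5) ≈ -11270.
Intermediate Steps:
K(f, V) = V
N = 4 (N = -2 + 6 = 4)
(sqrt(N + 1)*70)*(-72) = (sqrt(4 + 1)*70)*(-72) = (sqrt(5)*70)*(-72) = (70*sqrt(5))*(-72) = -5040*sqrt(5)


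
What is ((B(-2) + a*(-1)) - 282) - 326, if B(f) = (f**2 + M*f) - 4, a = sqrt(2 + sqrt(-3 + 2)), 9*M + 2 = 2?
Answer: -608 - sqrt(2 + I) ≈ -609.46 - 0.34356*I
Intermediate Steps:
M = 0 (M = -2/9 + (1/9)*2 = -2/9 + 2/9 = 0)
a = sqrt(2 + I) (a = sqrt(2 + sqrt(-1)) = sqrt(2 + I) ≈ 1.4553 + 0.34356*I)
B(f) = -4 + f**2 (B(f) = (f**2 + 0*f) - 4 = (f**2 + 0) - 4 = f**2 - 4 = -4 + f**2)
((B(-2) + a*(-1)) - 282) - 326 = (((-4 + (-2)**2) + sqrt(2 + I)*(-1)) - 282) - 326 = (((-4 + 4) - sqrt(2 + I)) - 282) - 326 = ((0 - sqrt(2 + I)) - 282) - 326 = (-sqrt(2 + I) - 282) - 326 = (-282 - sqrt(2 + I)) - 326 = -608 - sqrt(2 + I)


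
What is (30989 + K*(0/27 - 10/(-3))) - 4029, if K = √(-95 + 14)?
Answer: 26960 + 30*I ≈ 26960.0 + 30.0*I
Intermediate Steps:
K = 9*I (K = √(-81) = 9*I ≈ 9.0*I)
(30989 + K*(0/27 - 10/(-3))) - 4029 = (30989 + (9*I)*(0/27 - 10/(-3))) - 4029 = (30989 + (9*I)*(0*(1/27) - 10*(-⅓))) - 4029 = (30989 + (9*I)*(0 + 10/3)) - 4029 = (30989 + (9*I)*(10/3)) - 4029 = (30989 + 30*I) - 4029 = 26960 + 30*I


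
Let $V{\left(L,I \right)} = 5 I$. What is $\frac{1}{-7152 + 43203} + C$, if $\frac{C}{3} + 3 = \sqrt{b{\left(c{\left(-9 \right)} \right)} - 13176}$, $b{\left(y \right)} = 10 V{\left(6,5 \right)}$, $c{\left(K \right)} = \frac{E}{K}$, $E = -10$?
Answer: $- \frac{324458}{36051} + 3 i \sqrt{12926} \approx -9.0 + 341.08 i$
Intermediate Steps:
$c{\left(K \right)} = - \frac{10}{K}$
$b{\left(y \right)} = 250$ ($b{\left(y \right)} = 10 \cdot 5 \cdot 5 = 10 \cdot 25 = 250$)
$C = -9 + 3 i \sqrt{12926}$ ($C = -9 + 3 \sqrt{250 - 13176} = -9 + 3 \sqrt{-12926} = -9 + 3 i \sqrt{12926} \approx -9.0 + 341.08 i$)
$\frac{1}{-7152 + 43203} + C = \frac{1}{-7152 + 43203} - \left(9 - 3 i \sqrt{12926}\right) = \frac{1}{36051} - \left(9 - 3 i \sqrt{12926}\right) = - \frac{324458}{36051} + 3 i \sqrt{12926}$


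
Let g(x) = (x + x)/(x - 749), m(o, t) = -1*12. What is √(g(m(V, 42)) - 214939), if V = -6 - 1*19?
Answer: I*√124475670355/761 ≈ 463.62*I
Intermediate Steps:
V = -25 (V = -6 - 19 = -25)
m(o, t) = -12
g(x) = 2*x/(-749 + x) (g(x) = (2*x)/(-749 + x) = 2*x/(-749 + x))
√(g(m(V, 42)) - 214939) = √(2*(-12)/(-749 - 12) - 214939) = √(2*(-12)/(-761) - 214939) = √(2*(-12)*(-1/761) - 214939) = √(24/761 - 214939) = √(-163568555/761) = I*√124475670355/761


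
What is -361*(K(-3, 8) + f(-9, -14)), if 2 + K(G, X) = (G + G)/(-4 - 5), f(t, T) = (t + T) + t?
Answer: 36100/3 ≈ 12033.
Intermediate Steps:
f(t, T) = T + 2*t (f(t, T) = (T + t) + t = T + 2*t)
K(G, X) = -2 - 2*G/9 (K(G, X) = -2 + (G + G)/(-4 - 5) = -2 + (2*G)/(-9) = -2 + (2*G)*(-1/9) = -2 - 2*G/9)
-361*(K(-3, 8) + f(-9, -14)) = -361*((-2 - 2/9*(-3)) + (-14 + 2*(-9))) = -361*((-2 + 2/3) + (-14 - 18)) = -361*(-4/3 - 32) = -361*(-100/3) = 36100/3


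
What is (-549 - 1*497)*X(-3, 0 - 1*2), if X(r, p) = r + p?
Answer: 5230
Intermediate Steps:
X(r, p) = p + r
(-549 - 1*497)*X(-3, 0 - 1*2) = (-549 - 1*497)*((0 - 1*2) - 3) = (-549 - 497)*((0 - 2) - 3) = -1046*(-2 - 3) = -1046*(-5) = 5230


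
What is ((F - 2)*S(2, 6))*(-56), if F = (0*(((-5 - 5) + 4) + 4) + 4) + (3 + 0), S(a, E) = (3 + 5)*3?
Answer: -6720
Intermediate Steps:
S(a, E) = 24 (S(a, E) = 8*3 = 24)
F = 7 (F = (0*((-10 + 4) + 4) + 4) + 3 = (0*(-6 + 4) + 4) + 3 = (0*(-2) + 4) + 3 = (0 + 4) + 3 = 4 + 3 = 7)
((F - 2)*S(2, 6))*(-56) = ((7 - 2)*24)*(-56) = (5*24)*(-56) = 120*(-56) = -6720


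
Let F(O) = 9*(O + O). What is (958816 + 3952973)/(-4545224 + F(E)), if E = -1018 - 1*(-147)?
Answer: -4911789/4560902 ≈ -1.0769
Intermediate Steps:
E = -871 (E = -1018 + 147 = -871)
F(O) = 18*O (F(O) = 9*(2*O) = 18*O)
(958816 + 3952973)/(-4545224 + F(E)) = (958816 + 3952973)/(-4545224 + 18*(-871)) = 4911789/(-4545224 - 15678) = 4911789/(-4560902) = 4911789*(-1/4560902) = -4911789/4560902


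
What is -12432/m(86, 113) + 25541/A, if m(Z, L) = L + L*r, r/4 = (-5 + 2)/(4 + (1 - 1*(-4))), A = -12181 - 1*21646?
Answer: 1258725659/3822451 ≈ 329.30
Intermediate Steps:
A = -33827 (A = -12181 - 21646 = -33827)
r = -4/3 (r = 4*((-5 + 2)/(4 + (1 - 1*(-4)))) = 4*(-3/(4 + (1 + 4))) = 4*(-3/(4 + 5)) = 4*(-3/9) = 4*(-3*⅑) = 4*(-⅓) = -4/3 ≈ -1.3333)
m(Z, L) = -L/3 (m(Z, L) = L + L*(-4/3) = L - 4*L/3 = -L/3)
-12432/m(86, 113) + 25541/A = -12432/((-⅓*113)) + 25541/(-33827) = -12432/(-113/3) + 25541*(-1/33827) = -12432*(-3/113) - 25541/33827 = 37296/113 - 25541/33827 = 1258725659/3822451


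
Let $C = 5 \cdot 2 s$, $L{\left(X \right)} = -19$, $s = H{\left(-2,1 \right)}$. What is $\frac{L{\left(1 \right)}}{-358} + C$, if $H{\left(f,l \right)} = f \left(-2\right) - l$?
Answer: $\frac{10759}{358} \approx 30.053$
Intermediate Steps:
$H{\left(f,l \right)} = - l - 2 f$ ($H{\left(f,l \right)} = - 2 f - l = - l - 2 f$)
$s = 3$ ($s = \left(-1\right) 1 - -4 = -1 + 4 = 3$)
$C = 30$ ($C = 5 \cdot 2 \cdot 3 = 10 \cdot 3 = 30$)
$\frac{L{\left(1 \right)}}{-358} + C = - \frac{19}{-358} + 30 = \left(-19\right) \left(- \frac{1}{358}\right) + 30 = \frac{19}{358} + 30 = \frac{10759}{358}$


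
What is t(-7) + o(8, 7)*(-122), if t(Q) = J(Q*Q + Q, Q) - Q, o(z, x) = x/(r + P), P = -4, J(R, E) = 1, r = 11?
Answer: -114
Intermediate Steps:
o(z, x) = x/7 (o(z, x) = x/(11 - 4) = x/7)
t(Q) = 1 - Q
t(-7) + o(8, 7)*(-122) = (1 - 1*(-7)) + ((⅐)*7)*(-122) = (1 + 7) + 1*(-122) = 8 - 122 = -114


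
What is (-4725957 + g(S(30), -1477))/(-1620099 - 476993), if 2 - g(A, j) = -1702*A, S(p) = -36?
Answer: 4787227/2097092 ≈ 2.2828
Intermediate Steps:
g(A, j) = 2 + 1702*A (g(A, j) = 2 - (-1702)*A = 2 + 1702*A)
(-4725957 + g(S(30), -1477))/(-1620099 - 476993) = (-4725957 + (2 + 1702*(-36)))/(-1620099 - 476993) = (-4725957 + (2 - 61272))/(-2097092) = (-4725957 - 61270)*(-1/2097092) = -4787227*(-1/2097092) = 4787227/2097092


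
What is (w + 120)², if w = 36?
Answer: 24336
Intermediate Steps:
(w + 120)² = (36 + 120)² = 156² = 24336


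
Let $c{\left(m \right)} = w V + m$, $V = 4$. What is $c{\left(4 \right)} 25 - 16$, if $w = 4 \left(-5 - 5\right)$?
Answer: $-3916$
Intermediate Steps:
$w = -40$ ($w = 4 \left(-10\right) = -40$)
$c{\left(m \right)} = -160 + m$ ($c{\left(m \right)} = \left(-40\right) 4 + m = -160 + m$)
$c{\left(4 \right)} 25 - 16 = \left(-160 + 4\right) 25 - 16 = \left(-156\right) 25 - 16 = -3900 - 16 = -3916$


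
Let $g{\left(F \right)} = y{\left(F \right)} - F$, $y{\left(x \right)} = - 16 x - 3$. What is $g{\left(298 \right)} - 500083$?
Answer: $-505152$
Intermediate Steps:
$y{\left(x \right)} = -3 - 16 x$
$g{\left(F \right)} = -3 - 17 F$ ($g{\left(F \right)} = \left(-3 - 16 F\right) - F = -3 - 17 F$)
$g{\left(298 \right)} - 500083 = \left(-3 - 5066\right) - 500083 = -5069 - 500083 = -505152$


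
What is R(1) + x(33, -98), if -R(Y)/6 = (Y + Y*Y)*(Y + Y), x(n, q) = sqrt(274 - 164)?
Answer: -24 + sqrt(110) ≈ -13.512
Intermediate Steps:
x(n, q) = sqrt(110)
R(Y) = -12*Y*(Y + Y**2) (R(Y) = -6*(Y + Y*Y)*(Y + Y) = -6*(Y + Y**2)*2*Y = -12*Y*(Y + Y**2))
R(1) + x(33, -98) = 12*1**2*(-1 - 1*1) + sqrt(110) = 12*1*(-1 - 1) + sqrt(110) = 12*1*(-2) + sqrt(110) = -24 + sqrt(110)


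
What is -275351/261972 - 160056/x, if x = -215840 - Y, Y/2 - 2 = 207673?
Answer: -65934303629/82677053340 ≈ -0.79749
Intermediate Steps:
Y = 415350 (Y = 4 + 2*207673 = 4 + 415346 = 415350)
x = -631190 (x = -215840 - 1*415350 = -215840 - 415350 = -631190)
-275351/261972 - 160056/x = -275351/261972 - 160056/(-631190) = -275351*1/261972 - 160056*(-1/631190) = -275351/261972 + 80028/315595 = -65934303629/82677053340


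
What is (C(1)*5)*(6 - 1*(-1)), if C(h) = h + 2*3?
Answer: 245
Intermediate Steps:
C(h) = 6 + h (C(h) = h + 6 = 6 + h)
(C(1)*5)*(6 - 1*(-1)) = ((6 + 1)*5)*(6 - 1*(-1)) = (7*5)*(6 + 1) = 35*7 = 245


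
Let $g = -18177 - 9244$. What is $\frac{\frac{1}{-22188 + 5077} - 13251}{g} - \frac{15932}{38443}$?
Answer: $\frac{1241177582574}{18037483701833} \approx 0.068811$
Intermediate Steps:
$g = -27421$
$\frac{\frac{1}{-22188 + 5077} - 13251}{g} - \frac{15932}{38443} = \frac{\frac{1}{-22188 + 5077} - 13251}{-27421} - \frac{15932}{38443} = \left(\frac{1}{-17111} - 13251\right) \left(- \frac{1}{27421}\right) - \frac{15932}{38443} = \left(- \frac{1}{17111} - 13251\right) \left(- \frac{1}{27421}\right) - \frac{15932}{38443} = \left(- \frac{226737862}{17111}\right) \left(- \frac{1}{27421}\right) - \frac{15932}{38443} = \frac{226737862}{469200731} - \frac{15932}{38443} = \frac{1241177582574}{18037483701833}$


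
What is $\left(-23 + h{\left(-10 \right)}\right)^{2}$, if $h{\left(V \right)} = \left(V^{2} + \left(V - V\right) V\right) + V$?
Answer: $4489$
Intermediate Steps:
$h{\left(V \right)} = V + V^{2}$ ($h{\left(V \right)} = \left(V^{2} + 0 V\right) + V = \left(V^{2} + 0\right) + V = V^{2} + V = V + V^{2}$)
$\left(-23 + h{\left(-10 \right)}\right)^{2} = \left(-23 - 10 \left(1 - 10\right)\right)^{2} = \left(-23 - -90\right)^{2} = \left(-23 + 90\right)^{2} = 67^{2} = 4489$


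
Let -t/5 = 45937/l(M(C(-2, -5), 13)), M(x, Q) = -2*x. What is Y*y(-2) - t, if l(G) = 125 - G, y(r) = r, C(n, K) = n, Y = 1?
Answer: 229443/121 ≈ 1896.2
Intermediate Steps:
t = -229685/121 (t = -229685/(125 - (-2)*(-2)) = -229685/(125 - 1*4) = -229685/(125 - 4) = -229685/121 ≈ -1898.2)
Y*y(-2) - t = 1*(-2) - 1*(-229685/121) = -2 + 229685/121 = 229443/121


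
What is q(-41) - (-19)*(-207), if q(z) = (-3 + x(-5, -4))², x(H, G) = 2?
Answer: -3932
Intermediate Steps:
q(z) = 1 (q(z) = (-3 + 2)² = (-1)² = 1)
q(-41) - (-19)*(-207) = 1 - (-19)*(-207) = 1 - 1*3933 = 1 - 3933 = -3932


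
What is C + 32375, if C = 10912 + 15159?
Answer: 58446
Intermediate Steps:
C = 26071
C + 32375 = 26071 + 32375 = 58446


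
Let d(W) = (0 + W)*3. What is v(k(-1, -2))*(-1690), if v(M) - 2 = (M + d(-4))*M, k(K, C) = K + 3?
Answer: 30420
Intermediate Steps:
k(K, C) = 3 + K
d(W) = 3*W (d(W) = W*3 = 3*W)
v(M) = 2 + M*(-12 + M) (v(M) = 2 + (M + 3*(-4))*M = 2 + (M - 12)*M = 2 + (-12 + M)*M = 2 + M*(-12 + M))
v(k(-1, -2))*(-1690) = (2 + (3 - 1)**2 - 12*(3 - 1))*(-1690) = (2 + 2**2 - 12*2)*(-1690) = (2 + 4 - 24)*(-1690) = -18*(-1690) = 30420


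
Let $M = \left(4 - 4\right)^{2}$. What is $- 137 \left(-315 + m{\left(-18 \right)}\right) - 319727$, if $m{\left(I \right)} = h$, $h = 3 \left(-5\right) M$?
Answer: $-276572$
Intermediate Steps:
$M = 0$ ($M = 0^{2} = 0$)
$h = 0$ ($h = 3 \left(-5\right) 0 = \left(-15\right) 0 = 0$)
$m{\left(I \right)} = 0$
$- 137 \left(-315 + m{\left(-18 \right)}\right) - 319727 = - 137 \left(-315 + 0\right) - 319727 = \left(-137\right) \left(-315\right) - 319727 = 43155 - 319727 = -276572$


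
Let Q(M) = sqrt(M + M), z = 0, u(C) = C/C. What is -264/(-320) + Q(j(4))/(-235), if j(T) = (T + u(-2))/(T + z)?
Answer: 33/40 - sqrt(10)/470 ≈ 0.81827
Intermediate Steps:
u(C) = 1
j(T) = (1 + T)/T (j(T) = (T + 1)/(T + 0) = (1 + T)/T)
Q(M) = sqrt(2)*sqrt(M) (Q(M) = sqrt(2*M) = sqrt(2)*sqrt(M))
-264/(-320) + Q(j(4))/(-235) = -264/(-320) + (sqrt(2)*sqrt((1 + 4)/4))/(-235) = -264*(-1/320) + (sqrt(2)*sqrt((1/4)*5))*(-1/235) = 33/40 + (sqrt(2)*sqrt(5/4))*(-1/235) = 33/40 + (sqrt(2)*(sqrt(5)/2))*(-1/235) = 33/40 + (sqrt(10)/2)*(-1/235) = 33/40 - sqrt(10)/470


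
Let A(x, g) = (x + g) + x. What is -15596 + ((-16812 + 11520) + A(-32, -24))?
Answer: -20976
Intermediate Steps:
A(x, g) = g + 2*x (A(x, g) = (g + x) + x = g + 2*x)
-15596 + ((-16812 + 11520) + A(-32, -24)) = -15596 + ((-16812 + 11520) + (-24 + 2*(-32))) = -15596 + (-5292 + (-24 - 64)) = -15596 + (-5292 - 88) = -15596 - 5380 = -20976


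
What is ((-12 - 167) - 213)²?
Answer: 153664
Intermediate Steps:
((-12 - 167) - 213)² = (-179 - 213)² = (-392)² = 153664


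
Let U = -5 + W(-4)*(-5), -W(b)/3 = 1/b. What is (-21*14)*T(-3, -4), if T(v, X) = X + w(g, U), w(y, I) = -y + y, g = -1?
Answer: 1176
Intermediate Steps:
W(b) = -3/b
U = -35/4 (U = -5 - 3/(-4)*(-5) = -5 - 3*(-1/4)*(-5) = -5 + (3/4)*(-5) = -5 - 15/4 = -35/4 ≈ -8.7500)
w(y, I) = 0
T(v, X) = X (T(v, X) = X + 0 = X)
(-21*14)*T(-3, -4) = -21*14*(-4) = -294*(-4) = 1176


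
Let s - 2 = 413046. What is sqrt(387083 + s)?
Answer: sqrt(800131) ≈ 894.50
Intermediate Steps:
s = 413048 (s = 2 + 413046 = 413048)
sqrt(387083 + s) = sqrt(387083 + 413048) = sqrt(800131)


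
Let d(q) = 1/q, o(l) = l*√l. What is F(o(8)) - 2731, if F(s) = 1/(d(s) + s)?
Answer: -2731 + 16*√2/513 ≈ -2731.0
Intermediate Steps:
o(l) = l^(3/2)
d(q) = 1/q
F(s) = 1/(s + 1/s) (F(s) = 1/(1/s + s) = 1/(s + 1/s))
F(o(8)) - 2731 = 8^(3/2)/(1 + (8^(3/2))²) - 2731 = (16*√2)/(1 + (16*√2)²) - 2731 = (16*√2)/(1 + 512) - 2731 = (16*√2)/513 - 2731 = (16*√2)*(1/513) - 2731 = 16*√2/513 - 2731 = -2731 + 16*√2/513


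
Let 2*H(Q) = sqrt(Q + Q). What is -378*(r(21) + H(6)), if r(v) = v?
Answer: -7938 - 378*sqrt(3) ≈ -8592.7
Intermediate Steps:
H(Q) = sqrt(2)*sqrt(Q)/2 (H(Q) = sqrt(Q + Q)/2 = sqrt(2*Q)/2 = (sqrt(2)*sqrt(Q))/2 = sqrt(2)*sqrt(Q)/2)
-378*(r(21) + H(6)) = -378*(21 + sqrt(2)*sqrt(6)/2) = -378*(21 + sqrt(3)) = -7938 - 378*sqrt(3)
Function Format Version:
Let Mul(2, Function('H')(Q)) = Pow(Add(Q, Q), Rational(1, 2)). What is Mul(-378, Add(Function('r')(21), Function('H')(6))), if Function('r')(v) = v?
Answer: Add(-7938, Mul(-378, Pow(3, Rational(1, 2)))) ≈ -8592.7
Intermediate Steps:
Function('H')(Q) = Mul(Rational(1, 2), Pow(2, Rational(1, 2)), Pow(Q, Rational(1, 2))) (Function('H')(Q) = Mul(Rational(1, 2), Pow(Add(Q, Q), Rational(1, 2))) = Mul(Rational(1, 2), Pow(Mul(2, Q), Rational(1, 2))) = Mul(Rational(1, 2), Mul(Pow(2, Rational(1, 2)), Pow(Q, Rational(1, 2)))) = Mul(Rational(1, 2), Pow(2, Rational(1, 2)), Pow(Q, Rational(1, 2))))
Mul(-378, Add(Function('r')(21), Function('H')(6))) = Mul(-378, Add(21, Mul(Rational(1, 2), Pow(2, Rational(1, 2)), Pow(6, Rational(1, 2))))) = Mul(-378, Add(21, Pow(3, Rational(1, 2)))) = Add(-7938, Mul(-378, Pow(3, Rational(1, 2))))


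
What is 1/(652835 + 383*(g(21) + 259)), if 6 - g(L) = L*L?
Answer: 1/585427 ≈ 1.7082e-6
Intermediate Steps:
g(L) = 6 - L² (g(L) = 6 - L*L = 6 - L²)
1/(652835 + 383*(g(21) + 259)) = 1/(652835 + 383*((6 - 1*21²) + 259)) = 1/(652835 + 383*((6 - 1*441) + 259)) = 1/(652835 + 383*((6 - 441) + 259)) = 1/(652835 + 383*(-435 + 259)) = 1/(652835 + 383*(-176)) = 1/(652835 - 67408) = 1/585427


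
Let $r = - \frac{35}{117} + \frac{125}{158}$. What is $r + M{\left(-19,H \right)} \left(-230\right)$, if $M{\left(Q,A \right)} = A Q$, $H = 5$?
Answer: $\frac{403928195}{18486} \approx 21851.0$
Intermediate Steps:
$r = \frac{9095}{18486}$ ($r = \left(-35\right) \frac{1}{117} + 125 \cdot \frac{1}{158} = - \frac{35}{117} + \frac{125}{158} = \frac{9095}{18486} \approx 0.49199$)
$r + M{\left(-19,H \right)} \left(-230\right) = \frac{9095}{18486} + 5 \left(-19\right) \left(-230\right) = \frac{9095}{18486} - -21850 = \frac{9095}{18486} + 21850 = \frac{403928195}{18486}$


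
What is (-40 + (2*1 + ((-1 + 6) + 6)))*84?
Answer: -2268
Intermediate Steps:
(-40 + (2*1 + ((-1 + 6) + 6)))*84 = (-40 + (2 + (5 + 6)))*84 = (-40 + (2 + 11))*84 = (-40 + 13)*84 = -27*84 = -2268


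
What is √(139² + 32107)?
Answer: 2*√12857 ≈ 226.78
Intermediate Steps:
√(139² + 32107) = √(19321 + 32107) = √51428 = 2*√12857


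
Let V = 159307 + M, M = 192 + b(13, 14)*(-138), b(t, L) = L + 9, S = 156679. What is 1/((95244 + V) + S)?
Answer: 1/408248 ≈ 2.4495e-6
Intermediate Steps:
b(t, L) = 9 + L
M = -2982 (M = 192 + (9 + 14)*(-138) = 192 + 23*(-138) = 192 - 3174 = -2982)
V = 156325 (V = 159307 - 2982 = 156325)
1/((95244 + V) + S) = 1/((95244 + 156325) + 156679) = 1/(251569 + 156679) = 1/408248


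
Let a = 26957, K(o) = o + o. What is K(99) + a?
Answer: 27155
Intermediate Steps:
K(o) = 2*o
K(99) + a = 2*99 + 26957 = 198 + 26957 = 27155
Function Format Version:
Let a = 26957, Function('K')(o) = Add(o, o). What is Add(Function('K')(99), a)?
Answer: 27155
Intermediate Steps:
Function('K')(o) = Mul(2, o)
Add(Function('K')(99), a) = Add(Mul(2, 99), 26957) = Add(198, 26957) = 27155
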